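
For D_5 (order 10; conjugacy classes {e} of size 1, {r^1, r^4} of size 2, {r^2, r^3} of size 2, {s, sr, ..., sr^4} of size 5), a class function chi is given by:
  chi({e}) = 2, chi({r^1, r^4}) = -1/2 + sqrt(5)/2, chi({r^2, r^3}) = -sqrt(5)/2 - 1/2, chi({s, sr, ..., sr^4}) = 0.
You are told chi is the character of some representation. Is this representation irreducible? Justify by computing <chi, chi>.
Irreducible: <chi, chi> = 1.

Argument: <chi, chi> = (1/|G|) sum_C |C| * |chi(C)|^2 = (1/10)[1*|2|^2 + 2*|-1/2 + sqrt(5)/2|^2 + 2*|-sqrt(5)/2 - 1/2|^2 + 5*|0|^2]
  = (1/10)[(4) + (3 - sqrt(5)) + (sqrt(5) + 3) + (0)] = 10/10 = 1.
A character is irreducible iff <chi, chi> = 1, so this representation is irreducible.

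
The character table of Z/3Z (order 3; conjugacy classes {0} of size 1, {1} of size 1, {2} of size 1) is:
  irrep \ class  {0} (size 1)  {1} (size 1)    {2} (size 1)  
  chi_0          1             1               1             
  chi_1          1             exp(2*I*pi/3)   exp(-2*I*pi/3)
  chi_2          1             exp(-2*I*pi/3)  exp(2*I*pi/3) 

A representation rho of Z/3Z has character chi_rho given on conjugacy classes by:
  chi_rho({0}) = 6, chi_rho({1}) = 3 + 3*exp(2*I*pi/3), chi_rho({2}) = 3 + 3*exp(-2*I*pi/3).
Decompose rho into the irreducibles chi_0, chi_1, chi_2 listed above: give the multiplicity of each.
Multiplicities: chi_0: 3, chi_1: 3, chi_2: 0.

Argument: Use <chi_rho, chi> = (1/|G|) sum_C |C| * chi_rho(C) * conj(chi(C)) with |G| = 3 for each irreducible chi in the table:
  <chi_rho, chi_0> = (1/3)[1*(6)*conj(1) + 1*(3 + 3*exp(2*I*pi/3))*conj(1) + 1*(3 + 3*exp(-2*I*pi/3))*conj(1)]
      = (1/3)[(6) + (3 + 3*exp(2*I*pi/3)) + (3 + 3*exp(-2*I*pi/3))] = 9/3 = 3
  <chi_rho, chi_1> = (1/3)[1*(6)*conj(1) + 1*(3 + 3*exp(2*I*pi/3))*conj(exp(2*I*pi/3)) + 1*(3 + 3*exp(-2*I*pi/3))*conj(exp(-2*I*pi/3))]
      = (1/3)[(6) + (3 + 3*exp(-2*I*pi/3)) + (3 + 3*exp(2*I*pi/3))] = 9/3 = 3
  <chi_rho, chi_2> = (1/3)[1*(6)*conj(1) + 1*(3 + 3*exp(2*I*pi/3))*conj(exp(-2*I*pi/3)) + 1*(3 + 3*exp(-2*I*pi/3))*conj(exp(2*I*pi/3))]
      = (1/3)[(6) + (-3) + (-3)] = 0/3 = 0
(Exp terms are combined using exp(i*s)*conj(exp(i*t)) = exp(i*(s-t)), and sums of them are collapsed using the identity that for every m > 1 the m distinct m-th roots of unity sum to 0, e.g. 1 + exp(2*I*pi/3) + exp(-2*I*pi/3) = 0.)
Dimension check: dim(rho) = sum (mult * dim) = 3*1 + 3*1 + 0*1 = 6 = chi_rho(e) = 6.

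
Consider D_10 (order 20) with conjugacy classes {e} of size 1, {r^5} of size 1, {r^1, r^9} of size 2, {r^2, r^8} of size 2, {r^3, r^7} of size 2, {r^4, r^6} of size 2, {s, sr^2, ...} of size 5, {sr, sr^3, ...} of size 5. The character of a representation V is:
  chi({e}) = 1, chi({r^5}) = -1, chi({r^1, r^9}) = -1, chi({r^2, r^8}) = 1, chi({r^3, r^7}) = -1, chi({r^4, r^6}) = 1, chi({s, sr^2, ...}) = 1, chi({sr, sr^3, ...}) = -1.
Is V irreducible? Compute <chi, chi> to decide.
Irreducible: <chi, chi> = 1.

Working: <chi, chi> = (1/|G|) sum_C |C| * |chi(C)|^2 = (1/20)[1*|1|^2 + 1*|-1|^2 + 2*|-1|^2 + 2*|1|^2 + 2*|-1|^2 + 2*|1|^2 + 5*|1|^2 + 5*|-1|^2]
  = (1/20)[(1) + (1) + (2) + (2) + (2) + (2) + (5) + (5)] = 20/20 = 1.
A character is irreducible iff <chi, chi> = 1, so this representation is irreducible.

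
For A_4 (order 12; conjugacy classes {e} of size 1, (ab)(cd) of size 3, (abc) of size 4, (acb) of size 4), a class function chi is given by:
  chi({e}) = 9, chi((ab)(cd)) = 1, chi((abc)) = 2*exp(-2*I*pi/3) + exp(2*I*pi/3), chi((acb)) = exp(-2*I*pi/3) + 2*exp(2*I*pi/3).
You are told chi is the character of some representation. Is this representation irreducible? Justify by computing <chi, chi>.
Not irreducible (reducible): <chi, chi> = 9 > 1.

Working: <chi, chi> = (1/|G|) sum_C |C| * |chi(C)|^2 = (1/12)[1*|9|^2 + 3*|1|^2 + 4*|2*exp(-2*I*pi/3) + exp(2*I*pi/3)|^2 + 4*|exp(-2*I*pi/3) + 2*exp(2*I*pi/3)|^2]
  = (1/12)[(81) + (3) + (12) + (12)] = 108/12 = 9.
(Exp terms are combined using exp(i*s)*conj(exp(i*t)) = exp(i*(s-t)), and sums of them are collapsed using the identity that for every m > 1 the m distinct m-th roots of unity sum to 0, e.g. 1 + exp(2*I*pi/3) + exp(-2*I*pi/3) = 0.)
A character is irreducible iff <chi, chi> = 1, so this representation is reducible.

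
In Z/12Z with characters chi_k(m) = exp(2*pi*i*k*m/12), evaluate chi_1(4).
chi_1(4) = zeta_12^4 = exp(2*I*pi/3)

Explanation: chi_1(4) = zeta_12^(1*4) = zeta_12^4. Since zeta_12^12 = 1, this equals zeta_12^4 = exp(2*pi*i*4/12) = exp(2*I*pi/3).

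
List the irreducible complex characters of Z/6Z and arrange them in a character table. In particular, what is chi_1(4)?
Character table of Z/6Z (irreps indexed chi_0,...,chi_5 with chi_k(m) = zeta_6^(k*m), zeta_6 = exp(2*pi*i/6)):
  irrep \ class  {0} (size 1)  {1} (size 1)    {2} (size 1)    {3} (size 1)  {4} (size 1)    {5} (size 1)  
  chi_0          1             1               1               1             1               1             
  chi_1          1             exp(I*pi/3)     exp(2*I*pi/3)   -1            exp(-2*I*pi/3)  exp(-I*pi/3)  
  chi_2          1             exp(2*I*pi/3)   exp(-2*I*pi/3)  1             exp(2*I*pi/3)   exp(-2*I*pi/3)
  chi_3          1             -1              1               -1            1               -1            
  chi_4          1             exp(-2*I*pi/3)  exp(2*I*pi/3)   1             exp(-2*I*pi/3)  exp(2*I*pi/3) 
  chi_5          1             exp(-I*pi/3)    exp(-2*I*pi/3)  -1            exp(2*I*pi/3)   exp(I*pi/3)   

Spot check: chi_1(4) = zeta_6^(1*4) = zeta_6^4 = exp(-2*I*pi/3).

Solution. Z/6Z is abelian, so all 6 irreducible complex representations are 1-dimensional. They are given by chi_k(m) = zeta_6^(k*m) for k = 0,...,5. Row orthogonality: sum_m chi_k(m) conj(chi_l(m)) = 6 * [k = l].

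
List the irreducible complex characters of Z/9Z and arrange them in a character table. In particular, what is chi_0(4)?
Character table of Z/9Z (irreps indexed chi_0,...,chi_8 with chi_k(m) = zeta_9^(k*m), zeta_9 = exp(2*pi*i/9)):
  irrep \ class  {0} (size 1)  {1} (size 1)    {2} (size 1)    {3} (size 1)    {4} (size 1)    {5} (size 1)    {6} (size 1)    {7} (size 1)    {8} (size 1)  
  chi_0          1             1               1               1               1               1               1               1               1             
  chi_1          1             exp(2*I*pi/9)   exp(4*I*pi/9)   exp(2*I*pi/3)   exp(8*I*pi/9)   exp(-8*I*pi/9)  exp(-2*I*pi/3)  exp(-4*I*pi/9)  exp(-2*I*pi/9)
  chi_2          1             exp(4*I*pi/9)   exp(8*I*pi/9)   exp(-2*I*pi/3)  exp(-2*I*pi/9)  exp(2*I*pi/9)   exp(2*I*pi/3)   exp(-8*I*pi/9)  exp(-4*I*pi/9)
  chi_3          1             exp(2*I*pi/3)   exp(-2*I*pi/3)  1               exp(2*I*pi/3)   exp(-2*I*pi/3)  1               exp(2*I*pi/3)   exp(-2*I*pi/3)
  chi_4          1             exp(8*I*pi/9)   exp(-2*I*pi/9)  exp(2*I*pi/3)   exp(-4*I*pi/9)  exp(4*I*pi/9)   exp(-2*I*pi/3)  exp(2*I*pi/9)   exp(-8*I*pi/9)
  chi_5          1             exp(-8*I*pi/9)  exp(2*I*pi/9)   exp(-2*I*pi/3)  exp(4*I*pi/9)   exp(-4*I*pi/9)  exp(2*I*pi/3)   exp(-2*I*pi/9)  exp(8*I*pi/9) 
  chi_6          1             exp(-2*I*pi/3)  exp(2*I*pi/3)   1               exp(-2*I*pi/3)  exp(2*I*pi/3)   1               exp(-2*I*pi/3)  exp(2*I*pi/3) 
  chi_7          1             exp(-4*I*pi/9)  exp(-8*I*pi/9)  exp(2*I*pi/3)   exp(2*I*pi/9)   exp(-2*I*pi/9)  exp(-2*I*pi/3)  exp(8*I*pi/9)   exp(4*I*pi/9) 
  chi_8          1             exp(-2*I*pi/9)  exp(-4*I*pi/9)  exp(-2*I*pi/3)  exp(-8*I*pi/9)  exp(8*I*pi/9)   exp(2*I*pi/3)   exp(4*I*pi/9)   exp(2*I*pi/9) 

Spot check: chi_0(4) = zeta_9^(0*4) = zeta_9^0 = 1.

Reasoning: Z/9Z is abelian, so all 9 irreducible complex representations are 1-dimensional. They are given by chi_k(m) = zeta_9^(k*m) for k = 0,...,8. Row orthogonality: sum_m chi_k(m) conj(chi_l(m)) = 9 * [k = l].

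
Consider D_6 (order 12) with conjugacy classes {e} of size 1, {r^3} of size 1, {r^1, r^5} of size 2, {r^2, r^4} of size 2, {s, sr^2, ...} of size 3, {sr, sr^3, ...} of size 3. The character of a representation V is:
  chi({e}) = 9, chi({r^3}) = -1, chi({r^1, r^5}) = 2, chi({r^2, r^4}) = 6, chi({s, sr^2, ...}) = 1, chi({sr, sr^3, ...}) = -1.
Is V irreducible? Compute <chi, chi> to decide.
Not irreducible (reducible): <chi, chi> = 14 > 1.

Proof sketch: <chi, chi> = (1/|G|) sum_C |C| * |chi(C)|^2 = (1/12)[1*|9|^2 + 1*|-1|^2 + 2*|2|^2 + 2*|6|^2 + 3*|1|^2 + 3*|-1|^2]
  = (1/12)[(81) + (1) + (8) + (72) + (3) + (3)] = 168/12 = 14.
A character is irreducible iff <chi, chi> = 1, so this representation is reducible.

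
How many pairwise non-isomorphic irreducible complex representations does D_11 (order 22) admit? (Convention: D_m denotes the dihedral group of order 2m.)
7

Working: The number of irreducible complex representations of a finite group equals its number of conjugacy classes. D_11 has 7 conjugacy classes ((n+3)/2 for n odd), so D_11 (order 22) has exactly 7 irreducible complex representations.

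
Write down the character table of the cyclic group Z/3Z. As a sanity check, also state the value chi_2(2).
Character table of Z/3Z (irreps indexed chi_0,...,chi_2 with chi_k(m) = zeta_3^(k*m), zeta_3 = exp(2*pi*i/3)):
  irrep \ class  {0} (size 1)  {1} (size 1)    {2} (size 1)  
  chi_0          1             1               1             
  chi_1          1             exp(2*I*pi/3)   exp(-2*I*pi/3)
  chi_2          1             exp(-2*I*pi/3)  exp(2*I*pi/3) 

Spot check: chi_2(2) = zeta_3^(2*2) = zeta_3^4 = exp(2*I*pi/3).

Argument: Z/3Z is abelian, so all 3 irreducible complex representations are 1-dimensional. They are given by chi_k(m) = zeta_3^(k*m) for k = 0,...,2. Row orthogonality: sum_m chi_k(m) conj(chi_l(m)) = 3 * [k = l].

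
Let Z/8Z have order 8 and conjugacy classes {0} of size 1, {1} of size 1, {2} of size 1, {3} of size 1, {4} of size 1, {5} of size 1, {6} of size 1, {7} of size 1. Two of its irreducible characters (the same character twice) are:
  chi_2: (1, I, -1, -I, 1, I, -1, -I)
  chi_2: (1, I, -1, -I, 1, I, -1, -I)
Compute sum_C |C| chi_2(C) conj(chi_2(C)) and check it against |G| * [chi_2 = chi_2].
Sum = 8 = |G| = 8; so <chi_2, chi_2> = 1 (norm-1 confirms irreducibility).

Explanation: Compute term by term over conjugacy classes (|C| * chi_2(C) * conj(chi_2(C))):
  1*(1)*conj(1) + 1*(I)*conj(I) + 1*(-1)*conj(-1) + 1*(-I)*conj(-I) + 1*(1)*conj(1) + 1*(I)*conj(I) + 1*(-1)*conj(-1) + 1*(-I)*conj(-I)
  = (1) + (1) + (1) + (1) + (1) + (1) + (1) + (1)
  = 8.
(Exp terms are combined using exp(i*s)*conj(exp(i*t)) = exp(i*(s-t)), and sums of them are collapsed using the identity that for every m > 1 the m distinct m-th roots of unity sum to 0, e.g. 1 + exp(2*I*pi/3) + exp(-2*I*pi/3) = 0.)
Dividing by |G| = 8 gives 8/8 = 1, matching the row-orthogonality relation <chi_2, chi_2> = [chi_2 = chi_2].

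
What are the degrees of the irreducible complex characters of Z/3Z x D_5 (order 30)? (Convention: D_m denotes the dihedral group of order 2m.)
Dimensions: 1, 1, 1, 1, 1, 1, 2, 2, 2, 2, 2, 2

Argument: There are 12 irreducibles (= number of conjugacy classes). Their dimensions d_i satisfy sum d_i^2 = |G| = 30: 1 + 1 + 1 + 1 + 1 + 1 + 4 + 4 + 4 + 4 + 4 + 4 = 30. (For the product with Z/3Z: each of the 3 1-dim characters of Z/3Z tensors with each irrep of D_5, giving 3 copies of each D_5-dimension.)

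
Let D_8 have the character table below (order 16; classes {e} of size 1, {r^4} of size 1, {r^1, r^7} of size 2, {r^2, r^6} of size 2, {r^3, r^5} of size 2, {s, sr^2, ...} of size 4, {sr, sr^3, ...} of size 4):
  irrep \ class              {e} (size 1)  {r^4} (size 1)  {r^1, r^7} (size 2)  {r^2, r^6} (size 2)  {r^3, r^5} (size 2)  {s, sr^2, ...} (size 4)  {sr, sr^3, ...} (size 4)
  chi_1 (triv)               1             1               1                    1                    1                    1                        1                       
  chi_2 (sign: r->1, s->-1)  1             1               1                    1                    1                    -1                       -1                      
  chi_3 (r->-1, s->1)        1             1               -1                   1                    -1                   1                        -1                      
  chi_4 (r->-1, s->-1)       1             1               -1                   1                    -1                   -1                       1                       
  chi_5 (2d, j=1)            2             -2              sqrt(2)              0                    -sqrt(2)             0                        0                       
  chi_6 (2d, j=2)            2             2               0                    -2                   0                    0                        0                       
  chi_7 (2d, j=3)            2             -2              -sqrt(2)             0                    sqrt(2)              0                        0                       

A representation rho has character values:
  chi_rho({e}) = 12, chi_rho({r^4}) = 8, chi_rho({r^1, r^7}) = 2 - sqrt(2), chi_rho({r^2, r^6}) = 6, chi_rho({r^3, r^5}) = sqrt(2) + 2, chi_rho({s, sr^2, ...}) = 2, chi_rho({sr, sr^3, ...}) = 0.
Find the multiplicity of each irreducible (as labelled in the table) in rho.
Multiplicities: chi_1: 3, chi_2: 2, chi_3: 2, chi_4: 1, chi_5: 0, chi_6: 1, chi_7: 1.

Argument: Use <chi_rho, chi> = (1/|G|) sum_C |C| * chi_rho(C) * conj(chi(C)) with |G| = 16 for each irreducible chi in the table:
  <chi_rho, chi_1> = (1/16)[1*(12)*conj(1) + 1*(8)*conj(1) + 2*(2 - sqrt(2))*conj(1) + 2*(6)*conj(1) + 2*(sqrt(2) + 2)*conj(1) + 4*(2)*conj(1) + 4*(0)*conj(1)]
      = (1/16)[(12) + (8) + (4 - 2*sqrt(2)) + (12) + (2*sqrt(2) + 4) + (8) + (0)] = 48/16 = 3
  <chi_rho, chi_2> = (1/16)[1*(12)*conj(1) + 1*(8)*conj(1) + 2*(2 - sqrt(2))*conj(1) + 2*(6)*conj(1) + 2*(sqrt(2) + 2)*conj(1) + 4*(2)*conj(-1) + 4*(0)*conj(-1)]
      = (1/16)[(12) + (8) + (4 - 2*sqrt(2)) + (12) + (2*sqrt(2) + 4) + (-8) + (0)] = 32/16 = 2
  <chi_rho, chi_3> = (1/16)[1*(12)*conj(1) + 1*(8)*conj(1) + 2*(2 - sqrt(2))*conj(-1) + 2*(6)*conj(1) + 2*(sqrt(2) + 2)*conj(-1) + 4*(2)*conj(1) + 4*(0)*conj(-1)]
      = (1/16)[(12) + (8) + (-4 + 2*sqrt(2)) + (12) + (-4 - 2*sqrt(2)) + (8) + (0)] = 32/16 = 2
  <chi_rho, chi_4> = (1/16)[1*(12)*conj(1) + 1*(8)*conj(1) + 2*(2 - sqrt(2))*conj(-1) + 2*(6)*conj(1) + 2*(sqrt(2) + 2)*conj(-1) + 4*(2)*conj(-1) + 4*(0)*conj(1)]
      = (1/16)[(12) + (8) + (-4 + 2*sqrt(2)) + (12) + (-4 - 2*sqrt(2)) + (-8) + (0)] = 16/16 = 1
  <chi_rho, chi_5> = (1/16)[1*(12)*conj(2) + 1*(8)*conj(-2) + 2*(2 - sqrt(2))*conj(sqrt(2)) + 2*(6)*conj(0) + 2*(sqrt(2) + 2)*conj(-sqrt(2)) + 4*(2)*conj(0) + 4*(0)*conj(0)]
      = (1/16)[(24) + (-16) + (-4 + 4*sqrt(2)) + (0) + (-4*sqrt(2) - 4) + (0) + (0)] = 0/16 = 0
  <chi_rho, chi_6> = (1/16)[1*(12)*conj(2) + 1*(8)*conj(2) + 2*(2 - sqrt(2))*conj(0) + 2*(6)*conj(-2) + 2*(sqrt(2) + 2)*conj(0) + 4*(2)*conj(0) + 4*(0)*conj(0)]
      = (1/16)[(24) + (16) + (0) + (-24) + (0) + (0) + (0)] = 16/16 = 1
  <chi_rho, chi_7> = (1/16)[1*(12)*conj(2) + 1*(8)*conj(-2) + 2*(2 - sqrt(2))*conj(-sqrt(2)) + 2*(6)*conj(0) + 2*(sqrt(2) + 2)*conj(sqrt(2)) + 4*(2)*conj(0) + 4*(0)*conj(0)]
      = (1/16)[(24) + (-16) + (4 - 4*sqrt(2)) + (0) + (4 + 4*sqrt(2)) + (0) + (0)] = 16/16 = 1
Dimension check: dim(rho) = sum (mult * dim) = 3*1 + 2*1 + 2*1 + 1*1 + 0*2 + 1*2 + 1*2 = 12 = chi_rho(e) = 12.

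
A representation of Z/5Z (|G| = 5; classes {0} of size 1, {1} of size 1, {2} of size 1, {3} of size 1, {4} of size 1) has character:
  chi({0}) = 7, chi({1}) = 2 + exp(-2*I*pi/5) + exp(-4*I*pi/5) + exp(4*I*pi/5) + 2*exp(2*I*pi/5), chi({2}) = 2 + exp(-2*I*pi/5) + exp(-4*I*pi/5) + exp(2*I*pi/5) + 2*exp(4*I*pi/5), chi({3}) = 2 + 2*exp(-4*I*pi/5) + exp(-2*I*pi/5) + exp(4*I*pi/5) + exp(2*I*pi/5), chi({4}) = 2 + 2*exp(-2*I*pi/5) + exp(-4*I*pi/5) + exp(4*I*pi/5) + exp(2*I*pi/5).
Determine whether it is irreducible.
Not irreducible (reducible): <chi, chi> = 11 > 1.

Reasoning: <chi, chi> = (1/|G|) sum_C |C| * |chi(C)|^2 = (1/5)[1*|7|^2 + 1*|2 + exp(-2*I*pi/5) + exp(-4*I*pi/5) + exp(4*I*pi/5) + 2*exp(2*I*pi/5)|^2 + 1*|2 + exp(-2*I*pi/5) + exp(-4*I*pi/5) + exp(2*I*pi/5) + 2*exp(4*I*pi/5)|^2 + 1*|2 + 2*exp(-4*I*pi/5) + exp(-2*I*pi/5) + exp(4*I*pi/5) + exp(2*I*pi/5)|^2 + 1*|2 + 2*exp(-2*I*pi/5) + exp(-4*I*pi/5) + exp(4*I*pi/5) + exp(2*I*pi/5)|^2]
  = (1/5)[(49) + (11 + 10*exp(-2*I*pi/5) + 9*exp(-4*I*pi/5) + 9*exp(4*I*pi/5) + 10*exp(2*I*pi/5)) + (11 + 9*exp(-2*I*pi/5) + 10*exp(-4*I*pi/5) + 10*exp(4*I*pi/5) + 9*exp(2*I*pi/5)) + (11 + 9*exp(-2*I*pi/5) + 10*exp(-4*I*pi/5) + 10*exp(4*I*pi/5) + 9*exp(2*I*pi/5)) + (11 + 10*exp(-2*I*pi/5) + 9*exp(-4*I*pi/5) + 9*exp(4*I*pi/5) + 10*exp(2*I*pi/5))] = 55/5 = 11.
(Exp terms are combined using exp(i*s)*conj(exp(i*t)) = exp(i*(s-t)), and sums of them are collapsed using the identity that for every m > 1 the m distinct m-th roots of unity sum to 0, e.g. 1 + exp(2*I*pi/3) + exp(-2*I*pi/3) = 0.)
A character is irreducible iff <chi, chi> = 1, so this representation is reducible.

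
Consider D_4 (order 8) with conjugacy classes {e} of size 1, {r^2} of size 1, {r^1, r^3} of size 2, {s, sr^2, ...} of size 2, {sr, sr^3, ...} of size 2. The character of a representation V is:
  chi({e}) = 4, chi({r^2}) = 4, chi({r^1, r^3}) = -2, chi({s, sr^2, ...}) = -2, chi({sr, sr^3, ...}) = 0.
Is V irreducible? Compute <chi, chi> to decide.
Not irreducible (reducible): <chi, chi> = 6 > 1.

Working: <chi, chi> = (1/|G|) sum_C |C| * |chi(C)|^2 = (1/8)[1*|4|^2 + 1*|4|^2 + 2*|-2|^2 + 2*|-2|^2 + 2*|0|^2]
  = (1/8)[(16) + (16) + (8) + (8) + (0)] = 48/8 = 6.
A character is irreducible iff <chi, chi> = 1, so this representation is reducible.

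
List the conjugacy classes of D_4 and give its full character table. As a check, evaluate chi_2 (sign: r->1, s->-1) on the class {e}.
Conjugacy classes: {e} of size 1, {r^2} of size 1, {r^1, r^3} of size 2, {s, sr^2, ...} of size 2, {sr, sr^3, ...} of size 2.
Character table:
  irrep \ class              {e} (size 1)  {r^2} (size 1)  {r^1, r^3} (size 2)  {s, sr^2, ...} (size 2)  {sr, sr^3, ...} (size 2)
  chi_1 (triv)               1             1               1                    1                        1                       
  chi_2 (sign: r->1, s->-1)  1             1               1                    -1                       -1                      
  chi_3 (r->-1, s->1)        1             1               -1                   1                        -1                      
  chi_4 (r->-1, s->-1)       1             1               -1                   -1                       1                       
  chi_5 (2d, j=1)            2             -2              0                    0                        0                       

Spot check: chi_2 (sign: r->1, s->-1) on {e} = 1.

Why: D_4 has order 2*4 = 8 with 5 conjugacy classes, hence 5 irreducibles. Sum of squared dims 1 + 1 + 1 + 1 + 4 = 8 = |G|. Linear characters come from the abelianisation; the 2-dimensional irreps have character r^k -> 2*cos(2*pi*j*k/4), reflections -> 0.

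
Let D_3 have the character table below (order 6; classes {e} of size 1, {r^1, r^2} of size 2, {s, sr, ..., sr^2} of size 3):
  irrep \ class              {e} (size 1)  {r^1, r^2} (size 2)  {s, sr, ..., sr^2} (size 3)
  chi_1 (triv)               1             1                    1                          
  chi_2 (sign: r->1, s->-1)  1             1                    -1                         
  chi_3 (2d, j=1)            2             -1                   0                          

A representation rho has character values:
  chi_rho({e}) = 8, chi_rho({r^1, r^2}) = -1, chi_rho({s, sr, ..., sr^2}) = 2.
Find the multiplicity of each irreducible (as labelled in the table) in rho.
Multiplicities: chi_1: 2, chi_2: 0, chi_3: 3.

Solution. Use <chi_rho, chi> = (1/|G|) sum_C |C| * chi_rho(C) * conj(chi(C)) with |G| = 6 for each irreducible chi in the table:
  <chi_rho, chi_1> = (1/6)[1*(8)*conj(1) + 2*(-1)*conj(1) + 3*(2)*conj(1)]
      = (1/6)[(8) + (-2) + (6)] = 12/6 = 2
  <chi_rho, chi_2> = (1/6)[1*(8)*conj(1) + 2*(-1)*conj(1) + 3*(2)*conj(-1)]
      = (1/6)[(8) + (-2) + (-6)] = 0/6 = 0
  <chi_rho, chi_3> = (1/6)[1*(8)*conj(2) + 2*(-1)*conj(-1) + 3*(2)*conj(0)]
      = (1/6)[(16) + (2) + (0)] = 18/6 = 3
Dimension check: dim(rho) = sum (mult * dim) = 2*1 + 0*1 + 3*2 = 8 = chi_rho(e) = 8.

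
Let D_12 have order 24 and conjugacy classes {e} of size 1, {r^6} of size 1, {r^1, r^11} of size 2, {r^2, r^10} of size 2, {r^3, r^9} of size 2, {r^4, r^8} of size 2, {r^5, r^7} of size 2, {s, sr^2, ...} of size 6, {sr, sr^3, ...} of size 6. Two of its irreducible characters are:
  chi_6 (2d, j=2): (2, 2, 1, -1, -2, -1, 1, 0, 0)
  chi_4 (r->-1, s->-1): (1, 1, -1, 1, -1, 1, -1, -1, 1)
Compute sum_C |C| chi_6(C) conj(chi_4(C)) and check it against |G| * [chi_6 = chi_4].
Sum = 0; so <chi_6, chi_4> = 0 (distinct irreducibles are orthogonal).

Justification: Compute term by term over conjugacy classes (|C| * chi_6(C) * conj(chi_4(C))):
  1*(2)*conj(1) + 1*(2)*conj(1) + 2*(1)*conj(-1) + 2*(-1)*conj(1) + 2*(-2)*conj(-1) + 2*(-1)*conj(1) + 2*(1)*conj(-1) + 6*(0)*conj(-1) + 6*(0)*conj(1)
  = (2) + (2) + (-2) + (-2) + (4) + (-2) + (-2) + (0) + (0)
  = 0.
Dividing by |G| = 24 gives 0/24 = 0, matching the row-orthogonality relation <chi_6, chi_4> = [chi_6 = chi_4].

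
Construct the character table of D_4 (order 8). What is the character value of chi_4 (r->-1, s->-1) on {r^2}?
Conjugacy classes: {e} of size 1, {r^2} of size 1, {r^1, r^3} of size 2, {s, sr^2, ...} of size 2, {sr, sr^3, ...} of size 2.
Character table:
  irrep \ class              {e} (size 1)  {r^2} (size 1)  {r^1, r^3} (size 2)  {s, sr^2, ...} (size 2)  {sr, sr^3, ...} (size 2)
  chi_1 (triv)               1             1               1                    1                        1                       
  chi_2 (sign: r->1, s->-1)  1             1               1                    -1                       -1                      
  chi_3 (r->-1, s->1)        1             1               -1                   1                        -1                      
  chi_4 (r->-1, s->-1)       1             1               -1                   -1                       1                       
  chi_5 (2d, j=1)            2             -2              0                    0                        0                       

Spot check: chi_4 (r->-1, s->-1) on {r^2} = 1.

Working: D_4 has order 2*4 = 8 with 5 conjugacy classes, hence 5 irreducibles. Sum of squared dims 1 + 1 + 1 + 1 + 4 = 8 = |G|. Linear characters come from the abelianisation; the 2-dimensional irreps have character r^k -> 2*cos(2*pi*j*k/4), reflections -> 0.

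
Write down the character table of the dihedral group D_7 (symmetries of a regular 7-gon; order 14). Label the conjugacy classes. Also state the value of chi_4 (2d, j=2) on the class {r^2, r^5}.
Conjugacy classes: {e} of size 1, {r^1, r^6} of size 2, {r^2, r^5} of size 2, {r^3, r^4} of size 2, {s, sr, ..., sr^6} of size 7.
Character table:
  irrep \ class              {e} (size 1)  {r^1, r^6} (size 2)  {r^2, r^5} (size 2)  {r^3, r^4} (size 2)  {s, sr, ..., sr^6} (size 7)
  chi_1 (triv)               1             1                    1                    1                    1                          
  chi_2 (sign: r->1, s->-1)  1             1                    1                    1                    -1                         
  chi_3 (2d, j=1)            2             2*cos(2*pi/7)        -2*cos(3*pi/7)       -2*cos(pi/7)         0                          
  chi_4 (2d, j=2)            2             -2*cos(3*pi/7)       -2*cos(pi/7)         2*cos(2*pi/7)        0                          
  chi_5 (2d, j=3)            2             -2*cos(pi/7)         2*cos(2*pi/7)        -2*cos(3*pi/7)       0                          

Spot check: chi_4 (2d, j=2) on {r^2, r^5} = -2*cos(pi/7).

Details: D_7 has order 2*7 = 14 with 5 conjugacy classes, hence 5 irreducibles. Sum of squared dims 1 + 1 + 4 + 4 + 4 = 14 = |G|. Linear characters come from the abelianisation; the 2-dimensional irreps have character r^k -> 2*cos(2*pi*j*k/7), reflections -> 0.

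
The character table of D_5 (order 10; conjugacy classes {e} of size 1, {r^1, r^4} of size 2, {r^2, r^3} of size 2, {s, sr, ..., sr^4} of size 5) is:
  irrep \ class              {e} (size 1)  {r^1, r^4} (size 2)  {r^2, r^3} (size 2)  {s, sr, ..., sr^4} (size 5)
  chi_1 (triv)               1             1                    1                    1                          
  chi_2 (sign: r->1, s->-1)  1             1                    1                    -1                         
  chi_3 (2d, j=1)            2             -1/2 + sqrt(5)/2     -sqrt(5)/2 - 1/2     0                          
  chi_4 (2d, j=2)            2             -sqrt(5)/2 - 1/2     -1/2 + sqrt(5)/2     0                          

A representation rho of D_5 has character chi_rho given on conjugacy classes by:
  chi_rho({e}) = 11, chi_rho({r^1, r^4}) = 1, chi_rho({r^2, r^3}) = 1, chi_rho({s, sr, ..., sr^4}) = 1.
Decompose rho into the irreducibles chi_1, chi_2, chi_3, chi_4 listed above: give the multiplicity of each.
Multiplicities: chi_1: 2, chi_2: 1, chi_3: 2, chi_4: 2.

Explanation: Use <chi_rho, chi> = (1/|G|) sum_C |C| * chi_rho(C) * conj(chi(C)) with |G| = 10 for each irreducible chi in the table:
  <chi_rho, chi_1> = (1/10)[1*(11)*conj(1) + 2*(1)*conj(1) + 2*(1)*conj(1) + 5*(1)*conj(1)]
      = (1/10)[(11) + (2) + (2) + (5)] = 20/10 = 2
  <chi_rho, chi_2> = (1/10)[1*(11)*conj(1) + 2*(1)*conj(1) + 2*(1)*conj(1) + 5*(1)*conj(-1)]
      = (1/10)[(11) + (2) + (2) + (-5)] = 10/10 = 1
  <chi_rho, chi_3> = (1/10)[1*(11)*conj(2) + 2*(1)*conj(-1/2 + sqrt(5)/2) + 2*(1)*conj(-sqrt(5)/2 - 1/2) + 5*(1)*conj(0)]
      = (1/10)[(22) + (-1 + sqrt(5)) + (-sqrt(5) - 1) + (0)] = 20/10 = 2
  <chi_rho, chi_4> = (1/10)[1*(11)*conj(2) + 2*(1)*conj(-sqrt(5)/2 - 1/2) + 2*(1)*conj(-1/2 + sqrt(5)/2) + 5*(1)*conj(0)]
      = (1/10)[(22) + (-sqrt(5) - 1) + (-1 + sqrt(5)) + (0)] = 20/10 = 2
Dimension check: dim(rho) = sum (mult * dim) = 2*1 + 1*1 + 2*2 + 2*2 = 11 = chi_rho(e) = 11.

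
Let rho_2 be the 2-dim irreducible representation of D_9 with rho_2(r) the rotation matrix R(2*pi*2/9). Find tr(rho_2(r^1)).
chi_{rho_2}(r^1) = 2*cos(2*pi*2*1/9) = 2*cos(4*pi/9)

Details: rho_2(r^1) is rotation by angle 2*pi*2*1/9, whose trace is 2*cos(2*pi*2*1/9) = 2*cos(4*pi/9).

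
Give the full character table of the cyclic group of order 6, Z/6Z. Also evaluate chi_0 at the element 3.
Character table of Z/6Z (irreps indexed chi_0,...,chi_5 with chi_k(m) = zeta_6^(k*m), zeta_6 = exp(2*pi*i/6)):
  irrep \ class  {0} (size 1)  {1} (size 1)    {2} (size 1)    {3} (size 1)  {4} (size 1)    {5} (size 1)  
  chi_0          1             1               1               1             1               1             
  chi_1          1             exp(I*pi/3)     exp(2*I*pi/3)   -1            exp(-2*I*pi/3)  exp(-I*pi/3)  
  chi_2          1             exp(2*I*pi/3)   exp(-2*I*pi/3)  1             exp(2*I*pi/3)   exp(-2*I*pi/3)
  chi_3          1             -1              1               -1            1               -1            
  chi_4          1             exp(-2*I*pi/3)  exp(2*I*pi/3)   1             exp(-2*I*pi/3)  exp(2*I*pi/3) 
  chi_5          1             exp(-I*pi/3)    exp(-2*I*pi/3)  -1            exp(2*I*pi/3)   exp(I*pi/3)   

Spot check: chi_0(3) = zeta_6^(0*3) = zeta_6^0 = 1.

Solution. Z/6Z is abelian, so all 6 irreducible complex representations are 1-dimensional. They are given by chi_k(m) = zeta_6^(k*m) for k = 0,...,5. Row orthogonality: sum_m chi_k(m) conj(chi_l(m)) = 6 * [k = l].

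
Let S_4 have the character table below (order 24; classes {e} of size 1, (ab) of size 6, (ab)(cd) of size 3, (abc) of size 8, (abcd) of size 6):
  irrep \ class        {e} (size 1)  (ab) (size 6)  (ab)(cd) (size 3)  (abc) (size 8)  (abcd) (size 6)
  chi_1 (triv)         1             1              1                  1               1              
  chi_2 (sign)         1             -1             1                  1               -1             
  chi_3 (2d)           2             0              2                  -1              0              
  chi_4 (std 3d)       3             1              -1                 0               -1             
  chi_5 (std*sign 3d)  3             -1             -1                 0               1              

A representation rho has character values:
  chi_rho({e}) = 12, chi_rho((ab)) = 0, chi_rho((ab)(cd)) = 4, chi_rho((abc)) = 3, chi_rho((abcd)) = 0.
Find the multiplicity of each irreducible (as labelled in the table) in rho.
Multiplicities: chi_1: 2, chi_2: 2, chi_3: 1, chi_4: 1, chi_5: 1.

Solution. Use <chi_rho, chi> = (1/|G|) sum_C |C| * chi_rho(C) * conj(chi(C)) with |G| = 24 for each irreducible chi in the table:
  <chi_rho, chi_1> = (1/24)[1*(12)*conj(1) + 6*(0)*conj(1) + 3*(4)*conj(1) + 8*(3)*conj(1) + 6*(0)*conj(1)]
      = (1/24)[(12) + (0) + (12) + (24) + (0)] = 48/24 = 2
  <chi_rho, chi_2> = (1/24)[1*(12)*conj(1) + 6*(0)*conj(-1) + 3*(4)*conj(1) + 8*(3)*conj(1) + 6*(0)*conj(-1)]
      = (1/24)[(12) + (0) + (12) + (24) + (0)] = 48/24 = 2
  <chi_rho, chi_3> = (1/24)[1*(12)*conj(2) + 6*(0)*conj(0) + 3*(4)*conj(2) + 8*(3)*conj(-1) + 6*(0)*conj(0)]
      = (1/24)[(24) + (0) + (24) + (-24) + (0)] = 24/24 = 1
  <chi_rho, chi_4> = (1/24)[1*(12)*conj(3) + 6*(0)*conj(1) + 3*(4)*conj(-1) + 8*(3)*conj(0) + 6*(0)*conj(-1)]
      = (1/24)[(36) + (0) + (-12) + (0) + (0)] = 24/24 = 1
  <chi_rho, chi_5> = (1/24)[1*(12)*conj(3) + 6*(0)*conj(-1) + 3*(4)*conj(-1) + 8*(3)*conj(0) + 6*(0)*conj(1)]
      = (1/24)[(36) + (0) + (-12) + (0) + (0)] = 24/24 = 1
Dimension check: dim(rho) = sum (mult * dim) = 2*1 + 2*1 + 1*2 + 1*3 + 1*3 = 12 = chi_rho(e) = 12.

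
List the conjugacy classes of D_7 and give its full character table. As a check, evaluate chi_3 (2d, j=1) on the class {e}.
Conjugacy classes: {e} of size 1, {r^1, r^6} of size 2, {r^2, r^5} of size 2, {r^3, r^4} of size 2, {s, sr, ..., sr^6} of size 7.
Character table:
  irrep \ class              {e} (size 1)  {r^1, r^6} (size 2)  {r^2, r^5} (size 2)  {r^3, r^4} (size 2)  {s, sr, ..., sr^6} (size 7)
  chi_1 (triv)               1             1                    1                    1                    1                          
  chi_2 (sign: r->1, s->-1)  1             1                    1                    1                    -1                         
  chi_3 (2d, j=1)            2             2*cos(2*pi/7)        -2*cos(3*pi/7)       -2*cos(pi/7)         0                          
  chi_4 (2d, j=2)            2             -2*cos(3*pi/7)       -2*cos(pi/7)         2*cos(2*pi/7)        0                          
  chi_5 (2d, j=3)            2             -2*cos(pi/7)         2*cos(2*pi/7)        -2*cos(3*pi/7)       0                          

Spot check: chi_3 (2d, j=1) on {e} = 2.

Reasoning: D_7 has order 2*7 = 14 with 5 conjugacy classes, hence 5 irreducibles. Sum of squared dims 1 + 1 + 4 + 4 + 4 = 14 = |G|. Linear characters come from the abelianisation; the 2-dimensional irreps have character r^k -> 2*cos(2*pi*j*k/7), reflections -> 0.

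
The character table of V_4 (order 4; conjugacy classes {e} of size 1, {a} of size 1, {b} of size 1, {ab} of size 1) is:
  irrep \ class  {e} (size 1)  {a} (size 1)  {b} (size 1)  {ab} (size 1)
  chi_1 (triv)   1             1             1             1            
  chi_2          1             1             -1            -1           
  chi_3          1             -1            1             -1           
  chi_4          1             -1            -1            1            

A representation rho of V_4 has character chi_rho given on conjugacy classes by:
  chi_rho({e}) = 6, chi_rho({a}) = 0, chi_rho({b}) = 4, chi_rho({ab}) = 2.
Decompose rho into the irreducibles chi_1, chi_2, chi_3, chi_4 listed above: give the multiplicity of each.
Multiplicities: chi_1: 3, chi_2: 0, chi_3: 2, chi_4: 1.

Why: Use <chi_rho, chi> = (1/|G|) sum_C |C| * chi_rho(C) * conj(chi(C)) with |G| = 4 for each irreducible chi in the table:
  <chi_rho, chi_1> = (1/4)[1*(6)*conj(1) + 1*(0)*conj(1) + 1*(4)*conj(1) + 1*(2)*conj(1)]
      = (1/4)[(6) + (0) + (4) + (2)] = 12/4 = 3
  <chi_rho, chi_2> = (1/4)[1*(6)*conj(1) + 1*(0)*conj(1) + 1*(4)*conj(-1) + 1*(2)*conj(-1)]
      = (1/4)[(6) + (0) + (-4) + (-2)] = 0/4 = 0
  <chi_rho, chi_3> = (1/4)[1*(6)*conj(1) + 1*(0)*conj(-1) + 1*(4)*conj(1) + 1*(2)*conj(-1)]
      = (1/4)[(6) + (0) + (4) + (-2)] = 8/4 = 2
  <chi_rho, chi_4> = (1/4)[1*(6)*conj(1) + 1*(0)*conj(-1) + 1*(4)*conj(-1) + 1*(2)*conj(1)]
      = (1/4)[(6) + (0) + (-4) + (2)] = 4/4 = 1
Dimension check: dim(rho) = sum (mult * dim) = 3*1 + 0*1 + 2*1 + 1*1 = 6 = chi_rho(e) = 6.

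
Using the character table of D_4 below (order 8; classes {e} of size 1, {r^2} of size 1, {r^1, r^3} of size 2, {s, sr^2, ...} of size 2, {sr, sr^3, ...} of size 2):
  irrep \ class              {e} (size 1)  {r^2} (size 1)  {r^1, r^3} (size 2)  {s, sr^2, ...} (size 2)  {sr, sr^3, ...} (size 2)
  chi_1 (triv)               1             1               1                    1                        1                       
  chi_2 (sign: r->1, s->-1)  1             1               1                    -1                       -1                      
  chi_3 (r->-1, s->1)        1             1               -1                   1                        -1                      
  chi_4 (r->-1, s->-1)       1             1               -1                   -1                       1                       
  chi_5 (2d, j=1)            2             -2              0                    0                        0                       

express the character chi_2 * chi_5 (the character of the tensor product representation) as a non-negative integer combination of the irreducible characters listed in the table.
chi_2 tensor chi_5 = chi_5 (all other irreducibles have multiplicity 0).

Details: The character of a tensor product is the pointwise product (chi_2 * chi_5)(C) = chi_2(C) * chi_5(C):
  {e}: (1)*(2), {r^2}: (1)*(-2), {r^1, r^3}: (1)*(0), {s, sr^2, ...}: (-1)*(0), {sr, sr^3, ...}: (-1)*(0)
so (chi_2 * chi_5) takes values
  {e} -> 2, {r^2} -> -2, {r^1, r^3} -> 0, {s, sr^2, ...} -> 0, {sr, sr^3, ...} -> 0.
Now take the inner product of this character with each irreducible chi from the table, <chi_2*chi_5, chi> = (1/8) sum_C |C| (chi_2*chi_5)(C) conj(chi(C)):
  <chi_2*chi_5, chi_1> = (1/8)[1*(2)*conj(1) + 1*(-2)*conj(1) + 2*(0)*conj(1) + 2*(0)*conj(1) + 2*(0)*conj(1)]
      = (1/8)[(2) + (-2) + (0) + (0) + (0)] = 0/8 = 0
  <chi_2*chi_5, chi_2> = (1/8)[1*(2)*conj(1) + 1*(-2)*conj(1) + 2*(0)*conj(1) + 2*(0)*conj(-1) + 2*(0)*conj(-1)]
      = (1/8)[(2) + (-2) + (0) + (0) + (0)] = 0/8 = 0
  <chi_2*chi_5, chi_3> = (1/8)[1*(2)*conj(1) + 1*(-2)*conj(1) + 2*(0)*conj(-1) + 2*(0)*conj(1) + 2*(0)*conj(-1)]
      = (1/8)[(2) + (-2) + (0) + (0) + (0)] = 0/8 = 0
  <chi_2*chi_5, chi_4> = (1/8)[1*(2)*conj(1) + 1*(-2)*conj(1) + 2*(0)*conj(-1) + 2*(0)*conj(-1) + 2*(0)*conj(1)]
      = (1/8)[(2) + (-2) + (0) + (0) + (0)] = 0/8 = 0
  <chi_2*chi_5, chi_5> = (1/8)[1*(2)*conj(2) + 1*(-2)*conj(-2) + 2*(0)*conj(0) + 2*(0)*conj(0) + 2*(0)*conj(0)]
      = (1/8)[(4) + (4) + (0) + (0) + (0)] = 8/8 = 1
Hence the multiplicities are chi_5: 1. Dimension check: dim(chi_2)*dim(chi_5) = 1*2 = 2 and sum (mult * dim) = 1*2 = 2.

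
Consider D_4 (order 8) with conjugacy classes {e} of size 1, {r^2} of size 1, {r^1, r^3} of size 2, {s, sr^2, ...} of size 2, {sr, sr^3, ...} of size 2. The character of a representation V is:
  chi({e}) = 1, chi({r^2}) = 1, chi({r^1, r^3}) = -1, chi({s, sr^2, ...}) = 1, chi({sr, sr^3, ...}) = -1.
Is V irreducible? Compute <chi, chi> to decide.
Irreducible: <chi, chi> = 1.

Proof sketch: <chi, chi> = (1/|G|) sum_C |C| * |chi(C)|^2 = (1/8)[1*|1|^2 + 1*|1|^2 + 2*|-1|^2 + 2*|1|^2 + 2*|-1|^2]
  = (1/8)[(1) + (1) + (2) + (2) + (2)] = 8/8 = 1.
A character is irreducible iff <chi, chi> = 1, so this representation is irreducible.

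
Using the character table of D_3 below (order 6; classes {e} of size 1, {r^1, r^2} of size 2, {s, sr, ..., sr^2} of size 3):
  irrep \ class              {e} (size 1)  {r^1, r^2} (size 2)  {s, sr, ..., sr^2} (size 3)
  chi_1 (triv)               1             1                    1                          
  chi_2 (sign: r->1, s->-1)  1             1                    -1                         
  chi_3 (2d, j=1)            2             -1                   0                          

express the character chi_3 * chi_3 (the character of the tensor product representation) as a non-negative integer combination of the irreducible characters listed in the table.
chi_3 tensor chi_3 = chi_1 + chi_2 + chi_3 (all other irreducibles have multiplicity 0).

The character of a tensor product is the pointwise product (chi_3 * chi_3)(C) = chi_3(C) * chi_3(C):
  {e}: (2)*(2), {r^1, r^2}: (-1)*(-1), {s, sr, ..., sr^2}: (0)*(0)
so (chi_3 * chi_3) takes values
  {e} -> 4, {r^1, r^2} -> 1, {s, sr, ..., sr^2} -> 0.
Now take the inner product of this character with each irreducible chi from the table, <chi_3*chi_3, chi> = (1/6) sum_C |C| (chi_3*chi_3)(C) conj(chi(C)):
  <chi_3*chi_3, chi_1> = (1/6)[1*(4)*conj(1) + 2*(1)*conj(1) + 3*(0)*conj(1)]
      = (1/6)[(4) + (2) + (0)] = 6/6 = 1
  <chi_3*chi_3, chi_2> = (1/6)[1*(4)*conj(1) + 2*(1)*conj(1) + 3*(0)*conj(-1)]
      = (1/6)[(4) + (2) + (0)] = 6/6 = 1
  <chi_3*chi_3, chi_3> = (1/6)[1*(4)*conj(2) + 2*(1)*conj(-1) + 3*(0)*conj(0)]
      = (1/6)[(8) + (-2) + (0)] = 6/6 = 1
Hence the multiplicities are chi_1: 1, chi_2: 1, chi_3: 1. Dimension check: dim(chi_3)*dim(chi_3) = 2*2 = 4 and sum (mult * dim) = 1*1 + 1*1 + 1*2 = 4.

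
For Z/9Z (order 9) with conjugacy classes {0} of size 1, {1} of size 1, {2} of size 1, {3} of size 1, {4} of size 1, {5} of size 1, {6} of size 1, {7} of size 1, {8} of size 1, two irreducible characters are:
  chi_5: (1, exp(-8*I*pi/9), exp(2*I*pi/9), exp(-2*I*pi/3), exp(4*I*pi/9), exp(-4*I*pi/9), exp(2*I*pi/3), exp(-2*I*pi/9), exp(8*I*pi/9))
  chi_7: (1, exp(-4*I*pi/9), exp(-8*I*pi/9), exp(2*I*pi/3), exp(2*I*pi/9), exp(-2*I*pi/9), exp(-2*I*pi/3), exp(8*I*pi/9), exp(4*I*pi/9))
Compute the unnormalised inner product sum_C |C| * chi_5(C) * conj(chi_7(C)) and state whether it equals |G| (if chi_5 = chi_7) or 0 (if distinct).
Sum = 0; so <chi_5, chi_7> = 0 (distinct irreducibles are orthogonal).

Reasoning: Compute term by term over conjugacy classes (|C| * chi_5(C) * conj(chi_7(C))):
  1*(1)*conj(1) + 1*(exp(-8*I*pi/9))*conj(exp(-4*I*pi/9)) + 1*(exp(2*I*pi/9))*conj(exp(-8*I*pi/9)) + 1*(exp(-2*I*pi/3))*conj(exp(2*I*pi/3)) + 1*(exp(4*I*pi/9))*conj(exp(2*I*pi/9)) + 1*(exp(-4*I*pi/9))*conj(exp(-2*I*pi/9)) + 1*(exp(2*I*pi/3))*conj(exp(-2*I*pi/3)) + 1*(exp(-2*I*pi/9))*conj(exp(8*I*pi/9)) + 1*(exp(8*I*pi/9))*conj(exp(4*I*pi/9))
  = (1) + (exp(-4*I*pi/9)) + (exp(-8*I*pi/9)) + (exp(2*I*pi/3)) + (exp(2*I*pi/9)) + (exp(-2*I*pi/9)) + (exp(-2*I*pi/3)) + (exp(8*I*pi/9)) + (exp(4*I*pi/9))
  = 0.
(Exp terms are combined using exp(i*s)*conj(exp(i*t)) = exp(i*(s-t)), and sums of them are collapsed using the identity that for every m > 1 the m distinct m-th roots of unity sum to 0, e.g. 1 + exp(2*I*pi/3) + exp(-2*I*pi/3) = 0.)
Dividing by |G| = 9 gives 0/9 = 0, matching the row-orthogonality relation <chi_5, chi_7> = [chi_5 = chi_7].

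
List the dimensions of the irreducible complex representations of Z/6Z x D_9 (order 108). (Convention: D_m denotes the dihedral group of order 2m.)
Dimensions: 1, 1, 1, 1, 1, 1, 1, 1, 1, 1, 1, 1, 2, 2, 2, 2, 2, 2, 2, 2, 2, 2, 2, 2, 2, 2, 2, 2, 2, 2, 2, 2, 2, 2, 2, 2

Explanation: There are 36 irreducibles (= number of conjugacy classes). Their dimensions d_i satisfy sum d_i^2 = |G| = 108: 1 + 1 + 1 + 1 + 1 + 1 + 1 + 1 + 1 + 1 + 1 + 1 + 4 + 4 + 4 + 4 + 4 + 4 + 4 + 4 + 4 + 4 + 4 + 4 + 4 + 4 + 4 + 4 + 4 + 4 + 4 + 4 + 4 + 4 + 4 + 4 = 108. (For the product with Z/6Z: each of the 6 1-dim characters of Z/6Z tensors with each irrep of D_9, giving 6 copies of each D_9-dimension.)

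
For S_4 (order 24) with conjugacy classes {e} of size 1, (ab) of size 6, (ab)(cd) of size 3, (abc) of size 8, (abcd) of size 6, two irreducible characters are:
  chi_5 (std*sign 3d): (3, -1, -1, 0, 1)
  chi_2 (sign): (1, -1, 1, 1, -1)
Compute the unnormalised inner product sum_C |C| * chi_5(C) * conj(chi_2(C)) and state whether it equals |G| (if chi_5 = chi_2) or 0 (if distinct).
Sum = 0; so <chi_5, chi_2> = 0 (distinct irreducibles are orthogonal).

Derivation: Compute term by term over conjugacy classes (|C| * chi_5(C) * conj(chi_2(C))):
  1*(3)*conj(1) + 6*(-1)*conj(-1) + 3*(-1)*conj(1) + 8*(0)*conj(1) + 6*(1)*conj(-1)
  = (3) + (6) + (-3) + (0) + (-6)
  = 0.
Dividing by |G| = 24 gives 0/24 = 0, matching the row-orthogonality relation <chi_5, chi_2> = [chi_5 = chi_2].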